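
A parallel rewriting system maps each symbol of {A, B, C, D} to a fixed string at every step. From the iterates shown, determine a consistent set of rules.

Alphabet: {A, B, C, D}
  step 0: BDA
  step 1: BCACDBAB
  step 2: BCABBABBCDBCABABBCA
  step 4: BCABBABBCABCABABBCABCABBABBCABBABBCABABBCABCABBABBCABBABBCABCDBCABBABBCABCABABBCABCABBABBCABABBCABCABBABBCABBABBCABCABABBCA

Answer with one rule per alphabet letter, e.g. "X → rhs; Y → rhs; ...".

A->BAB, B->BCA, C->B, D->CD

  step 1 ⇒ step 2: BCACDBAB ⇒ BCA·B·BAB·B·CD·BCA·BAB·BCA
    A ↦ BAB
    B ↦ BCA
    C ↦ B
    D ↦ CD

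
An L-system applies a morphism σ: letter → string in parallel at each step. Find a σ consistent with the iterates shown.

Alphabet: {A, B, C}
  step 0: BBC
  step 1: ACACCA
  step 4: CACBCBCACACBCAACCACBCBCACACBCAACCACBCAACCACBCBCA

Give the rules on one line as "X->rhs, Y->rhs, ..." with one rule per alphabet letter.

A->CB, B->AC, C->CA

  step 0 ⇒ step 1: BBC ⇒ AC·AC·CA
    B ↦ AC
    C ↦ CA
    A ↦ CB  (constrained at step 1)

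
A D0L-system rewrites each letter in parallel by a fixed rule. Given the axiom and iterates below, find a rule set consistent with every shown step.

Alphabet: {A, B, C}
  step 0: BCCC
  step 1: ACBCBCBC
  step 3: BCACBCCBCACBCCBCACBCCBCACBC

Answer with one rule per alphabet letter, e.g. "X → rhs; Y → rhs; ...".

  step 0 ⇒ step 1: BCCC ⇒ AC·BC·BC·BC
    B ↦ AC
    C ↦ BC
    A ↦ C  (constrained at step 1)

A->C, B->AC, C->BC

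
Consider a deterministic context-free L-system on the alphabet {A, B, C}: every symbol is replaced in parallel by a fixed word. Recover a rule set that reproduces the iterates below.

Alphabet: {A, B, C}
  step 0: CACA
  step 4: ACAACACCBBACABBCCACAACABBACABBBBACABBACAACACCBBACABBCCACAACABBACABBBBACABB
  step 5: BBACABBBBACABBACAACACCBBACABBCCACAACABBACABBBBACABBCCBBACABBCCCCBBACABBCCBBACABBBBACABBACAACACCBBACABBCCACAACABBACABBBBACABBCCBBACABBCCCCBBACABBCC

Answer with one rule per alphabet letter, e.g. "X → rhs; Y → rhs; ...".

A->BB, B->C, C->ACA

  step 4 ⇒ step 5: ACAACACCBBACABBCCACAACABBACABBBBACABBACAACACCBBACABBCCACAACABBACABBBBACABB ⇒ BB·ACA·BB·BB·ACA·BB·ACA·ACA·C·C·BB·ACA·BB·C·C·ACA·ACA·BB·ACA·BB·BB·ACA·BB·C·C·BB·ACA·BB·C·C·C·C·BB·ACA·BB·C·C·BB·ACA·BB·BB·ACA·BB·ACA·ACA·C·C·BB·ACA·BB·C·C·ACA·ACA·BB·ACA·BB·BB·ACA·BB·C·C·BB·ACA·BB·C·C·C·C·BB·ACA·BB·C·C
    A ↦ BB
    B ↦ C
    C ↦ ACA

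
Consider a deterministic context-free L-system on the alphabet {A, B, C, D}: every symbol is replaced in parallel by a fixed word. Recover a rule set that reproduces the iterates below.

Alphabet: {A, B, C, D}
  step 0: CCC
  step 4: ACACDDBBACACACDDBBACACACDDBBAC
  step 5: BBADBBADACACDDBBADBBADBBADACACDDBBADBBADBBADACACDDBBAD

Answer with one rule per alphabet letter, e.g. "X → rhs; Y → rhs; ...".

A->BB, B->D, C->AD, D->AC

  step 4 ⇒ step 5: ACACDDBBACACACDDBBACACACDDBBAC ⇒ BB·AD·BB·AD·AC·AC·D·D·BB·AD·BB·AD·BB·AD·AC·AC·D·D·BB·AD·BB·AD·BB·AD·AC·AC·D·D·BB·AD
    A ↦ BB
    B ↦ D
    C ↦ AD
    D ↦ AC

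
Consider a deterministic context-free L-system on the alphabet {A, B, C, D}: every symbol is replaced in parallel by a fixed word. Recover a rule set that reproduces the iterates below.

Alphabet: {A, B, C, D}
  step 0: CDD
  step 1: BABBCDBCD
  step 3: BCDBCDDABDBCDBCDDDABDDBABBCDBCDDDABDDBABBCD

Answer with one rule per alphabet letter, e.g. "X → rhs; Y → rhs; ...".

  step 0 ⇒ step 1: CDD ⇒ BAB·BCD·BCD
    C ↦ BAB
    D ↦ BCD
    A ↦ DAB  (constrained at step 1)
    B ↦ D  (constrained at step 1)

A->DAB, B->D, C->BAB, D->BCD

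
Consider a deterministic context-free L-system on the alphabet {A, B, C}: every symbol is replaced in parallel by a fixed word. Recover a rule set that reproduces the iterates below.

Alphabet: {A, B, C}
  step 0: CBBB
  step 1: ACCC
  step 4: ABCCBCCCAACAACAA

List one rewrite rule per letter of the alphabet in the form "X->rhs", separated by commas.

  step 0 ⇒ step 1: CBBB ⇒ A·C·C·C
    B ↦ C
    C ↦ A
    A ↦ BCC  (constrained at step 1)

A->BCC, B->C, C->A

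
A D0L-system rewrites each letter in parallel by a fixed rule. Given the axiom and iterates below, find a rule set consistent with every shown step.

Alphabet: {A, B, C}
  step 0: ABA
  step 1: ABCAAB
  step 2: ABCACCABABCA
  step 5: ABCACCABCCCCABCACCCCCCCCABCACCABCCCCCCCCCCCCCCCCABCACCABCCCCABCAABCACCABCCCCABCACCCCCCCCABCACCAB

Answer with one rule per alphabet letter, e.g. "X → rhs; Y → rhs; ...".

  step 1 ⇒ step 2: ABCAAB ⇒ AB·CA·CC·AB·AB·CA
    A ↦ AB
    B ↦ CA
    C ↦ CC

A->AB, B->CA, C->CC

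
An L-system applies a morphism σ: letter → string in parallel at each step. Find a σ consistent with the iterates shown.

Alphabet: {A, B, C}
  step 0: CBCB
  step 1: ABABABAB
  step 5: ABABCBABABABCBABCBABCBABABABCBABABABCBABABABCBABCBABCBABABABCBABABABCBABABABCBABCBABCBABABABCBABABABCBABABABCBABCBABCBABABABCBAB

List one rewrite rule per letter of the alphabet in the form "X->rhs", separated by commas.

A->C, B->BAB, C->A

  step 0 ⇒ step 1: CBCB ⇒ A·BAB·A·BAB
    B ↦ BAB
    C ↦ A
    A ↦ C  (constrained at step 1)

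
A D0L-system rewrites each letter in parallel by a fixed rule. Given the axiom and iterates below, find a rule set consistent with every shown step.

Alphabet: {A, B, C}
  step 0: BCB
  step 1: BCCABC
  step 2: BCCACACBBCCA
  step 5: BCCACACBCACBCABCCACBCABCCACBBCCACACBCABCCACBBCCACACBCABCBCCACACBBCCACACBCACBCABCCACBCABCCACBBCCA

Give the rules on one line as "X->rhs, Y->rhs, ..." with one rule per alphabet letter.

  step 1 ⇒ step 2: BCCABC ⇒ BC·CA·CA·CB·BC·CA
    A ↦ CB
    B ↦ BC
    C ↦ CA

A->CB, B->BC, C->CA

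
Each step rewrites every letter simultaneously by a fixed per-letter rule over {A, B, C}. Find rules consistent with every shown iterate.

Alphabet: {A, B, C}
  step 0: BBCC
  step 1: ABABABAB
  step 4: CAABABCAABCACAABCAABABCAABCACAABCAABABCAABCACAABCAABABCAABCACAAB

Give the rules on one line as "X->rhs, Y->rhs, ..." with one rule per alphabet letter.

A->CA, B->AB, C->AB

  step 0 ⇒ step 1: BBCC ⇒ AB·AB·AB·AB
    B ↦ AB
    C ↦ AB
    A ↦ CA  (constrained at step 1)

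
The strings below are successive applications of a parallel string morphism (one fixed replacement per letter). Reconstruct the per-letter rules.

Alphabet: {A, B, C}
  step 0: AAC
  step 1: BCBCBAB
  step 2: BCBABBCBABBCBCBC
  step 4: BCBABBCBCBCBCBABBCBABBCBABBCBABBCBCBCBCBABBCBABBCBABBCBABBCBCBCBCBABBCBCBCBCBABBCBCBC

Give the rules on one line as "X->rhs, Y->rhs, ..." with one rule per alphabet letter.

  step 1 ⇒ step 2: BCBCBAB ⇒ BC·BAB·BC·BAB·BC·BC·BC
    A ↦ BC
    B ↦ BC
    C ↦ BAB

A->BC, B->BC, C->BAB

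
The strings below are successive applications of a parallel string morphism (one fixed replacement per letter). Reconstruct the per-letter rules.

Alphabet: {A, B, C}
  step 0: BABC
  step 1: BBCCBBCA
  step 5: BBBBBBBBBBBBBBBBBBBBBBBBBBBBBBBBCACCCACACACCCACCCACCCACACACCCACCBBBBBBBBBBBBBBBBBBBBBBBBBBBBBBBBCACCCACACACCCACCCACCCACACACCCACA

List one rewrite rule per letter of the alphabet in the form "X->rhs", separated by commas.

A->CC, B->BB, C->CA

  step 0 ⇒ step 1: BABC ⇒ BB·CC·BB·CA
    A ↦ CC
    B ↦ BB
    C ↦ CA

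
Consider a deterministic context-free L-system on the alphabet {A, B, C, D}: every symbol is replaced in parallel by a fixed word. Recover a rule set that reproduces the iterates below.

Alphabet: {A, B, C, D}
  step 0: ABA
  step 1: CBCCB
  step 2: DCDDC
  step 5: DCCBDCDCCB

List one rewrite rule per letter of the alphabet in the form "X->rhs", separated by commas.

A->CB, B->C, C->D, D->A

  step 1 ⇒ step 2: CBCCB ⇒ D·C·D·D·C
    B ↦ C
    C ↦ D
  step 0 ⇒ step 1: ABA ⇒ CB·C·CB
    A ↦ CB
    D ↦ A  (constrained at step 2)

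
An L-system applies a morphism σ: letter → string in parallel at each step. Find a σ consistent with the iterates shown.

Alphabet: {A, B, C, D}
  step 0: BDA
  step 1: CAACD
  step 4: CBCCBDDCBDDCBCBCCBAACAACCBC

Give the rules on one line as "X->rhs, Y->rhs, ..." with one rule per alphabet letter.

A->D, B->C, C->CB, D->AAC

  step 0 ⇒ step 1: BDA ⇒ C·AAC·D
    A ↦ D
    B ↦ C
    D ↦ AAC
    C ↦ CB  (constrained at step 1)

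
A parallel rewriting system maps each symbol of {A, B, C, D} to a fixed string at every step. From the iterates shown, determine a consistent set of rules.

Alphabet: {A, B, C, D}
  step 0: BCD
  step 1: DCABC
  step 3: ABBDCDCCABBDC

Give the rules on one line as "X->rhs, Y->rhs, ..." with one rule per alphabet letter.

A->B, B->DC, C->AB, D->C

  step 0 ⇒ step 1: BCD ⇒ DC·AB·C
    B ↦ DC
    C ↦ AB
    D ↦ C
    A ↦ B  (constrained at step 1)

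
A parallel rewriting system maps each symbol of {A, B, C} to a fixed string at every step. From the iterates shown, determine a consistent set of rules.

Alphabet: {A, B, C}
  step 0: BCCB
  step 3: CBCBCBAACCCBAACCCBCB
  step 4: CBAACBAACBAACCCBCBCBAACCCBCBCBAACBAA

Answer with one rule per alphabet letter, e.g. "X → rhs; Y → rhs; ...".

A->C, B->AA, C->CB

  step 3 ⇒ step 4: CBCBCBAACCCBAACCCBCB ⇒ CB·AA·CB·AA·CB·AA·C·C·CB·CB·CB·AA·C·C·CB·CB·CB·AA·CB·AA
    A ↦ C
    B ↦ AA
    C ↦ CB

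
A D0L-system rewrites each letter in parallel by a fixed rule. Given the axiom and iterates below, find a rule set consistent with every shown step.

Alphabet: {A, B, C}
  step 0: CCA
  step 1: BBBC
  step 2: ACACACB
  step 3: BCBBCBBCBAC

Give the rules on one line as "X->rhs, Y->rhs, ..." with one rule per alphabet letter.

  step 2 ⇒ step 3: ACACACB ⇒ BC·B·BC·B·BC·B·AC
    A ↦ BC
    B ↦ AC
    C ↦ B

A->BC, B->AC, C->B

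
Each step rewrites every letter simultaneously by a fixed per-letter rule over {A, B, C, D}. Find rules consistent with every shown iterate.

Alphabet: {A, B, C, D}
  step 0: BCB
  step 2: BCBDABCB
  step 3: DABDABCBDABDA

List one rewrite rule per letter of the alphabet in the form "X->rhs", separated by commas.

A->CB, B->DA, C->B, D->B

  step 2 ⇒ step 3: BCBDABCB ⇒ DA·B·DA·B·CB·DA·B·DA
    A ↦ CB
    B ↦ DA
    C ↦ B
    D ↦ B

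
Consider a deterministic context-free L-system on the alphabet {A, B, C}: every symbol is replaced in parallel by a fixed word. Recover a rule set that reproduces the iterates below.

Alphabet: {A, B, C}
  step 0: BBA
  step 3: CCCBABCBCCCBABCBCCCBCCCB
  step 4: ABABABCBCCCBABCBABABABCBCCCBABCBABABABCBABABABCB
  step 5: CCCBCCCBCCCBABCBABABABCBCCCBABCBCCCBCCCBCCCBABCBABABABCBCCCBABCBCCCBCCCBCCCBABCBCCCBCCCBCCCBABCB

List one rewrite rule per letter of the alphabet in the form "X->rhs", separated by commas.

  step 4 ⇒ step 5: ABABABCBCCCBABCBABABABCBCCCBABCBABABABCBABABABCB ⇒ CC·CB·CC·CB·CC·CB·AB·CB·AB·AB·AB·CB·CC·CB·AB·CB·CC·CB·CC·CB·CC·CB·AB·CB·AB·AB·AB·CB·CC·CB·AB·CB·CC·CB·CC·CB·CC·CB·AB·CB·CC·CB·CC·CB·CC·CB·AB·CB
    A ↦ CC
    B ↦ CB
    C ↦ AB

A->CC, B->CB, C->AB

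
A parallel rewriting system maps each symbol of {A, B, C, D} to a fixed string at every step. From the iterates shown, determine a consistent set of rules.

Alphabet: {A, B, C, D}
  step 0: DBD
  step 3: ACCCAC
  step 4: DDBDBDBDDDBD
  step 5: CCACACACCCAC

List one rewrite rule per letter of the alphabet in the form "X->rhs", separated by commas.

  step 4 ⇒ step 5: DDBDBDBDDDBD ⇒ C·C·A·C·A·C·A·C·C·C·A·C
    B ↦ A
    D ↦ C
  step 3 ⇒ step 4: ACCCAC ⇒ DD·BD·BD·BD·DD·BD
    A ↦ DD
  step 3 ⇒ step 4: ACCCAC ⇒ DD·BD·BD·BD·DD·BD
    C ↦ BD

A->DD, B->A, C->BD, D->C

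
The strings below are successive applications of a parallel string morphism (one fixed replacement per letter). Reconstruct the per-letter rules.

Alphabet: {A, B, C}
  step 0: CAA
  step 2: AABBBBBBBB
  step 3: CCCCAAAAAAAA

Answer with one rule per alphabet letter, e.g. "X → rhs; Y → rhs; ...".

  step 2 ⇒ step 3: AABBBBBBBB ⇒ CC·CC·A·A·A·A·A·A·A·A
    A ↦ CC
    B ↦ A
    C ↦ BB  (constrained at step 0)

A->CC, B->A, C->BB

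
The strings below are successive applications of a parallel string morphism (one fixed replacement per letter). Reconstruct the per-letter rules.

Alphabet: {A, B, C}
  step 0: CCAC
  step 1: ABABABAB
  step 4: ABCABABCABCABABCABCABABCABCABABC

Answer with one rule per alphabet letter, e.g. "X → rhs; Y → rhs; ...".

A->AB, B->C, C->AB

  step 0 ⇒ step 1: CCAC ⇒ AB·AB·AB·AB
    A ↦ AB
    C ↦ AB
    B ↦ C  (constrained at step 1)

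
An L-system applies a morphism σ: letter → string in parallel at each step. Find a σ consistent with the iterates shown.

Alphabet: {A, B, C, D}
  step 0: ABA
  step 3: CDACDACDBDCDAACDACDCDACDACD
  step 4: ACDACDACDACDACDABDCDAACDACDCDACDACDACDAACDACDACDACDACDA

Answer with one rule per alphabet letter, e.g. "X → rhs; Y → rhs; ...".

  step 3 ⇒ step 4: CDACDACDBDCDAACDACDCDACDACD ⇒ A·CDA·CD·A·CDA·CD·A·CDA·BD·CDA·A·CDA·CD·CD·A·CDA·CD·A·CDA·A·CDA·CD·A·CDA·CD·A·CDA
    A ↦ CD
    B ↦ BD
    C ↦ A
    D ↦ CDA

A->CD, B->BD, C->A, D->CDA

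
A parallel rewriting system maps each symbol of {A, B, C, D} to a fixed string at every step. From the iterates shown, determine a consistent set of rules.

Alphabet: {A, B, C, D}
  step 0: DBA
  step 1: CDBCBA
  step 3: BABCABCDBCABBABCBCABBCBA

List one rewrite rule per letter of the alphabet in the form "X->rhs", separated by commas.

  step 0 ⇒ step 1: DBA ⇒ CD·BC·BA
    A ↦ BA
    B ↦ BC
    D ↦ CD
    C ↦ AB  (constrained at step 1)

A->BA, B->BC, C->AB, D->CD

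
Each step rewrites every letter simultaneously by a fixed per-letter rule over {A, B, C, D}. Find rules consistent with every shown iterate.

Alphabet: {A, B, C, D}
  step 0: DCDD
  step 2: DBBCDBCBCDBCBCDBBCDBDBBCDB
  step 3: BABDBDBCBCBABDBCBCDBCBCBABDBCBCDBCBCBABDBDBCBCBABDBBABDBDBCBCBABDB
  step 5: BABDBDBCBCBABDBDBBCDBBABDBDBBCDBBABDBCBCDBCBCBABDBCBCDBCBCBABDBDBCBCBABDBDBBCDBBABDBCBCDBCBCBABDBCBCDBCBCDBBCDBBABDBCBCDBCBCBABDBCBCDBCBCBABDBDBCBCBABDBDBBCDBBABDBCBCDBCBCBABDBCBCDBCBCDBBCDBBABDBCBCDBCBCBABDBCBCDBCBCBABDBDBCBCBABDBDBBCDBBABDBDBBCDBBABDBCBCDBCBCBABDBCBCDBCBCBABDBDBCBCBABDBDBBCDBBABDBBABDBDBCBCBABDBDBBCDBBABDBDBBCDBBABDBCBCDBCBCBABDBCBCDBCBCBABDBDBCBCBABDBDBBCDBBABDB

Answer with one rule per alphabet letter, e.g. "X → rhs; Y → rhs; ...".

  step 2 ⇒ step 3: DBBCDBCBCDBCBCDBBCDBDBBCDB ⇒ BAB·DB·DB·CBC·BAB·DB·CBC·DB·CBC·BAB·DB·CBC·DB·CBC·BAB·DB·DB·CBC·BAB·DB·BAB·DB·DB·CBC·BAB·DB
    B ↦ DB
    C ↦ CBC
    D ↦ BAB
    A ↦ BC  (constrained at step 3)

A->BC, B->DB, C->CBC, D->BAB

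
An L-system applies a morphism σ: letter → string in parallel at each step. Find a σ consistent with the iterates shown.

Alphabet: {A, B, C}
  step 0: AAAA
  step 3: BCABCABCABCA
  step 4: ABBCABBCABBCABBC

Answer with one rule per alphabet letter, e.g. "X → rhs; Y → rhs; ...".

  step 3 ⇒ step 4: BCABCABCABCA ⇒ A·B·BC·A·B·BC·A·B·BC·A·B·BC
    A ↦ BC
    B ↦ A
    C ↦ B

A->BC, B->A, C->B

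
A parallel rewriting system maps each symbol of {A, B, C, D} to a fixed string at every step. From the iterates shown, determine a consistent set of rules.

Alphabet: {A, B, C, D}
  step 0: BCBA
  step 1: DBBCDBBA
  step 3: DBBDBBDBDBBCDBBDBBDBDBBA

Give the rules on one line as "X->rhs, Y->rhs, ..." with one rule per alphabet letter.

A->BA, B->DB, C->BC, D->B

  step 0 ⇒ step 1: BCBA ⇒ DB·BC·DB·BA
    A ↦ BA
    B ↦ DB
    C ↦ BC
    D ↦ B  (constrained at step 1)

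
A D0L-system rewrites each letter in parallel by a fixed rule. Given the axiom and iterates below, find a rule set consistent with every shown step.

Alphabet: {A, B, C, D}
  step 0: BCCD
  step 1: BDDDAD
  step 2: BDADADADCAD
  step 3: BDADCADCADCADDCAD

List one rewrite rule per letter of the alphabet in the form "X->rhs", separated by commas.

  step 2 ⇒ step 3: BDADADADCAD ⇒ BD·AD·C·AD·C·AD·C·AD·D·C·AD
    A ↦ C
    B ↦ BD
    C ↦ D
    D ↦ AD

A->C, B->BD, C->D, D->AD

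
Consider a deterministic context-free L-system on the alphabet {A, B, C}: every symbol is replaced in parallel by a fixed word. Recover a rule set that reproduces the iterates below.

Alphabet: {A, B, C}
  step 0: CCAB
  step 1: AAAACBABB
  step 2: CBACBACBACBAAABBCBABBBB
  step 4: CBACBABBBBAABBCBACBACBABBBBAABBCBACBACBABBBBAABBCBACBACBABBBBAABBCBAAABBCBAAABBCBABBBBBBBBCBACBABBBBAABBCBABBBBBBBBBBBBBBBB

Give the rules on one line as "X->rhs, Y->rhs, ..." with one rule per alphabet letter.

  step 1 ⇒ step 2: AAAACBABB ⇒ CBA·CBA·CBA·CBA·AA·BB·CBA·BB·BB
    A ↦ CBA
    B ↦ BB
    C ↦ AA

A->CBA, B->BB, C->AA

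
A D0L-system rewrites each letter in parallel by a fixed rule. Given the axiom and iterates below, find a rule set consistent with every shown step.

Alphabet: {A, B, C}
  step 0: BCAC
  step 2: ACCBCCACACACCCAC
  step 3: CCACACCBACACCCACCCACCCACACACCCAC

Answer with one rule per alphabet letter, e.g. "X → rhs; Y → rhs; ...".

  step 2 ⇒ step 3: ACCBCCACACACCCAC ⇒ CC·AC·AC·CB·AC·AC·CC·AC·CC·AC·CC·AC·AC·AC·CC·AC
    A ↦ CC
    B ↦ CB
    C ↦ AC

A->CC, B->CB, C->AC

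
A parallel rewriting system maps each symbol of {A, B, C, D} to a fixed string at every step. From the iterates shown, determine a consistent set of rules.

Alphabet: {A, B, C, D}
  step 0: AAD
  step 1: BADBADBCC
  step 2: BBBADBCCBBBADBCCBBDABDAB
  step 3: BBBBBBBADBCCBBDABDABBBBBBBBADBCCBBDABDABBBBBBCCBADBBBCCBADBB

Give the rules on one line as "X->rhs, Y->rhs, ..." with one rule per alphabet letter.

A->BAD, B->BB, C->DAB, D->BCC

  step 2 ⇒ step 3: BBBADBCCBBBADBCCBBDABDAB ⇒ BB·BB·BB·BAD·BCC·BB·DAB·DAB·BB·BB·BB·BAD·BCC·BB·DAB·DAB·BB·BB·BCC·BAD·BB·BCC·BAD·BB
    A ↦ BAD
    B ↦ BB
    C ↦ DAB
    D ↦ BCC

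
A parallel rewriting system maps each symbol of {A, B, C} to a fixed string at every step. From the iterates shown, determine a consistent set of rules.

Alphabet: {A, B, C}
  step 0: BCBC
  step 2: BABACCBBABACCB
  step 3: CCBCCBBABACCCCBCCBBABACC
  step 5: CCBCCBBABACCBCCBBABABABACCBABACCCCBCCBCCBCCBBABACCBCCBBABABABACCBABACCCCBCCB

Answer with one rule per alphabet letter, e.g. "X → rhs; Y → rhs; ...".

  step 2 ⇒ step 3: BABACCBBABACCB ⇒ CC·B·CC·B·BA·BA·CC·CC·B·CC·B·BA·BA·CC
    A ↦ B
    B ↦ CC
    C ↦ BA

A->B, B->CC, C->BA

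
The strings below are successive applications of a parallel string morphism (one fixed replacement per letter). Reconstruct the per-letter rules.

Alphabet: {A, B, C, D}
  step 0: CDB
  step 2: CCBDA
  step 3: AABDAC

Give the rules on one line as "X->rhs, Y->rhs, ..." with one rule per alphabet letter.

A->C, B->BD, C->A, D->A

  step 2 ⇒ step 3: CCBDA ⇒ A·A·BD·A·C
    A ↦ C
    B ↦ BD
    C ↦ A
    D ↦ A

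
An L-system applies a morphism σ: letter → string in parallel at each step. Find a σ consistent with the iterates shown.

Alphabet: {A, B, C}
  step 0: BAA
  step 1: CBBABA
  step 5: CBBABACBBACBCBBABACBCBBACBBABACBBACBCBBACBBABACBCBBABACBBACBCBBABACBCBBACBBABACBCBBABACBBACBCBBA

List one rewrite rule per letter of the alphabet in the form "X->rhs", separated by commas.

A->BA, B->CB, C->BA

  step 0 ⇒ step 1: BAA ⇒ CB·BA·BA
    A ↦ BA
    B ↦ CB
    C ↦ BA  (constrained at step 1)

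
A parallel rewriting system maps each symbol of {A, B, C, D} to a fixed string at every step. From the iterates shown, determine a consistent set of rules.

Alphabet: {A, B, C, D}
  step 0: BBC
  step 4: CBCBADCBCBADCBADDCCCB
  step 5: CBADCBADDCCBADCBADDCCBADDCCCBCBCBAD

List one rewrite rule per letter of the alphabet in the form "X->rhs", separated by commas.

A->D, B->AD, C->CB, D->C

  step 4 ⇒ step 5: CBCBADCBCBADCBADDCCCB ⇒ CB·AD·CB·AD·D·C·CB·AD·CB·AD·D·C·CB·AD·D·C·C·CB·CB·CB·AD
    A ↦ D
    B ↦ AD
    C ↦ CB
    D ↦ C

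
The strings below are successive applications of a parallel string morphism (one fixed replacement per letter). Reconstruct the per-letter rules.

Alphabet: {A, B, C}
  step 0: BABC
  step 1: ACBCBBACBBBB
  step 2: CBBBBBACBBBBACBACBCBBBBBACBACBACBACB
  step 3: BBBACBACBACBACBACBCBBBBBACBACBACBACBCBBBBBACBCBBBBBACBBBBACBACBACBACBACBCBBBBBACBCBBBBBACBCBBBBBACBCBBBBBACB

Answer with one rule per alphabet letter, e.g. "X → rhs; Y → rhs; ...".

A->CBB, B->ACB, C->BBB

  step 2 ⇒ step 3: CBBBBBACBBBBACBACBCBBBBBACBACBACBACB ⇒ BBB·ACB·ACB·ACB·ACB·ACB·CBB·BBB·ACB·ACB·ACB·ACB·CBB·BBB·ACB·CBB·BBB·ACB·BBB·ACB·ACB·ACB·ACB·ACB·CBB·BBB·ACB·CBB·BBB·ACB·CBB·BBB·ACB·CBB·BBB·ACB
    A ↦ CBB
    B ↦ ACB
    C ↦ BBB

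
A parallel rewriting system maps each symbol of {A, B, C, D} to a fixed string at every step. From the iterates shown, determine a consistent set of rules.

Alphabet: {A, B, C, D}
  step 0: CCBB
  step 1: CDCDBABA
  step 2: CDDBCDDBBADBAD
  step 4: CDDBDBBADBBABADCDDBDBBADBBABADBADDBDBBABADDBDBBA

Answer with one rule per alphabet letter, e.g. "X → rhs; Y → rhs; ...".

A->D, B->BA, C->CD, D->DB

  step 1 ⇒ step 2: CDCDBABA ⇒ CD·DB·CD·DB·BA·D·BA·D
    A ↦ D
    B ↦ BA
    C ↦ CD
    D ↦ DB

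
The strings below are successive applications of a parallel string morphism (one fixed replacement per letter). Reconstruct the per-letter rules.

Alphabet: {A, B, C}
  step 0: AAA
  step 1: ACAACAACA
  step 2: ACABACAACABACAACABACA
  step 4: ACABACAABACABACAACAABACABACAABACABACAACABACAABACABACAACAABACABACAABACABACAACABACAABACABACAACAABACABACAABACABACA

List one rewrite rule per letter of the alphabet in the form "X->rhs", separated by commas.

A->ACA, B->AB, C->B

  step 1 ⇒ step 2: ACAACAACA ⇒ ACA·B·ACA·ACA·B·ACA·ACA·B·ACA
    A ↦ ACA
    C ↦ B
    B ↦ AB  (constrained at step 2)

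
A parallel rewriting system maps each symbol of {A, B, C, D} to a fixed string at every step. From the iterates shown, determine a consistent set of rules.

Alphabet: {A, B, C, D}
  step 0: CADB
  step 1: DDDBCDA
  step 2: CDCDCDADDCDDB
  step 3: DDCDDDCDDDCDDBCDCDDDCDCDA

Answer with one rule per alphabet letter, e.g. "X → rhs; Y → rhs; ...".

  step 2 ⇒ step 3: CDCDCDADDCDDB ⇒ DD·CD·DD·CD·DD·CD·DB·CD·CD·DD·CD·CD·A
    A ↦ DB
    B ↦ A
    C ↦ DD
    D ↦ CD

A->DB, B->A, C->DD, D->CD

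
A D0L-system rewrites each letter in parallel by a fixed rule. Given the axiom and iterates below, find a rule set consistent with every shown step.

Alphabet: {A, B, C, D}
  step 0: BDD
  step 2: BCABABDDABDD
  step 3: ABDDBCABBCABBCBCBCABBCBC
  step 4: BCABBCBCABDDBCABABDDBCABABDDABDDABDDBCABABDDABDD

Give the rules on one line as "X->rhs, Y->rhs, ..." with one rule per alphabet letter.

A->BC, B->AB, C->DD, D->BC

  step 3 ⇒ step 4: ABDDBCABBCABBCBCBCABBCBC ⇒ BC·AB·BC·BC·AB·DD·BC·AB·AB·DD·BC·AB·AB·DD·AB·DD·AB·DD·BC·AB·AB·DD·AB·DD
    A ↦ BC
    B ↦ AB
    C ↦ DD
    D ↦ BC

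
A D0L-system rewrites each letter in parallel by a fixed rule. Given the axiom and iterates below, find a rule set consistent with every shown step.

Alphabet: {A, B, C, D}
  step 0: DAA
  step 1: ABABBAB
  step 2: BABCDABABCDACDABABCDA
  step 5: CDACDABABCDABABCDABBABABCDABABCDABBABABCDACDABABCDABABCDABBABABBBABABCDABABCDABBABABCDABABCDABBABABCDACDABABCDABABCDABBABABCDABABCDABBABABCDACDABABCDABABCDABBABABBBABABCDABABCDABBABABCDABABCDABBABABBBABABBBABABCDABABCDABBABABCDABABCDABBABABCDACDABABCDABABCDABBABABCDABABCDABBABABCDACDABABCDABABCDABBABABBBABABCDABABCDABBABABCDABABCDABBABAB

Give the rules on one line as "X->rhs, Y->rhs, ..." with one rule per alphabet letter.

A->BAB, B->CDA, C->BB, D->A

  step 1 ⇒ step 2: ABABBAB ⇒ BAB·CDA·BAB·CDA·CDA·BAB·CDA
    A ↦ BAB
    B ↦ CDA
    C ↦ BB  (constrained at step 2)
  step 0 ⇒ step 1: DAA ⇒ A·BAB·BAB
    D ↦ A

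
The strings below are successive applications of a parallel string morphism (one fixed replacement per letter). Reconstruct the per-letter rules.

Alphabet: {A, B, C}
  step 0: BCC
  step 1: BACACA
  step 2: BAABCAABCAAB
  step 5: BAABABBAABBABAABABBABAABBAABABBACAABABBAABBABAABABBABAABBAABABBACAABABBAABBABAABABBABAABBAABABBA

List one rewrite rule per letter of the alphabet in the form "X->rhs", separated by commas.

A->AB, B->BA, C->CA

  step 1 ⇒ step 2: BACACA ⇒ BA·AB·CA·AB·CA·AB
    A ↦ AB
    B ↦ BA
    C ↦ CA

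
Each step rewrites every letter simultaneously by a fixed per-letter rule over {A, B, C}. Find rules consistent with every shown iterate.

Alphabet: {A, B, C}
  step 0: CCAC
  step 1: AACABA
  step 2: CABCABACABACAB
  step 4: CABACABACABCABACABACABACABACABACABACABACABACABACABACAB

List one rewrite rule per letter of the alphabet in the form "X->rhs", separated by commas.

  step 1 ⇒ step 2: AACABA ⇒ CAB·CAB·A·CAB·A·CAB
    A ↦ CAB
    B ↦ A
    C ↦ A

A->CAB, B->A, C->A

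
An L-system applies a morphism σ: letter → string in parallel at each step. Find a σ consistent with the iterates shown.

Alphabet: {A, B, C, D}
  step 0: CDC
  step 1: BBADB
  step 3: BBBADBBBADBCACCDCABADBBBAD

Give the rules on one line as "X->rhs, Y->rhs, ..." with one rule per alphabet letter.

A->CA, B->CCD, C->B, D->BAD

  step 0 ⇒ step 1: CDC ⇒ B·BAD·B
    C ↦ B
    D ↦ BAD
    A ↦ CA  (constrained at step 1)
    B ↦ CCD  (constrained at step 1)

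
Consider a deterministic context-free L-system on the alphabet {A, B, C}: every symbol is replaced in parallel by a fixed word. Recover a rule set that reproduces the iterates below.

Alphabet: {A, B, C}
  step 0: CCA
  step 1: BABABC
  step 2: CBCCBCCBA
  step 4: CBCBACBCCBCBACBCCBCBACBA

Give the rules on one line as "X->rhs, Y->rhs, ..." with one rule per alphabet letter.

  step 1 ⇒ step 2: BABABC ⇒ C·BC·C·BC·C·BA
    A ↦ BC
    B ↦ C
    C ↦ BA

A->BC, B->C, C->BA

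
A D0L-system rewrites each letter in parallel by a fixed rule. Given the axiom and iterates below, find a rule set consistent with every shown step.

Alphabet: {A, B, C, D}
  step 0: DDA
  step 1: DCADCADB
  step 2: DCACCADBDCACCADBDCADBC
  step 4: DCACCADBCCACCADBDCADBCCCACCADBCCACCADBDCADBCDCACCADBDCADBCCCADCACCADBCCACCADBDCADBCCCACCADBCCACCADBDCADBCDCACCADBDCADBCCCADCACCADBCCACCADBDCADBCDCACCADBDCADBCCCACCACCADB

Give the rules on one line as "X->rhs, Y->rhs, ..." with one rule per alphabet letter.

  step 1 ⇒ step 2: DCADCADB ⇒ DCA·CCA·DB·DCA·CCA·DB·DCA·DBC
    A ↦ DB
    B ↦ DBC
    C ↦ CCA
    D ↦ DCA

A->DB, B->DBC, C->CCA, D->DCA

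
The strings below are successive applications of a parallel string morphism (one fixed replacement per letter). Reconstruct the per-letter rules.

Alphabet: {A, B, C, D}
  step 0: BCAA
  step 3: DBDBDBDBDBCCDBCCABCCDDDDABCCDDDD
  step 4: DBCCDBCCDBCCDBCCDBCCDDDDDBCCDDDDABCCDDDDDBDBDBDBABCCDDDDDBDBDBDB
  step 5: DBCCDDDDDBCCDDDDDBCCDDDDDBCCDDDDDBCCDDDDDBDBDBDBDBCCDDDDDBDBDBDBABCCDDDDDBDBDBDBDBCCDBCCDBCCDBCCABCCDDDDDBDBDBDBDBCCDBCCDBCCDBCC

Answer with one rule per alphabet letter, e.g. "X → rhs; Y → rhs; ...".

A->AB, B->CC, C->DD, D->DB

  step 4 ⇒ step 5: DBCCDBCCDBCCDBCCDBCCDDDDDBCCDDDDABCCDDDDDBDBDBDBABCCDDDDDBDBDBDB ⇒ DB·CC·DD·DD·DB·CC·DD·DD·DB·CC·DD·DD·DB·CC·DD·DD·DB·CC·DD·DD·DB·DB·DB·DB·DB·CC·DD·DD·DB·DB·DB·DB·AB·CC·DD·DD·DB·DB·DB·DB·DB·CC·DB·CC·DB·CC·DB·CC·AB·CC·DD·DD·DB·DB·DB·DB·DB·CC·DB·CC·DB·CC·DB·CC
    A ↦ AB
    B ↦ CC
    C ↦ DD
    D ↦ DB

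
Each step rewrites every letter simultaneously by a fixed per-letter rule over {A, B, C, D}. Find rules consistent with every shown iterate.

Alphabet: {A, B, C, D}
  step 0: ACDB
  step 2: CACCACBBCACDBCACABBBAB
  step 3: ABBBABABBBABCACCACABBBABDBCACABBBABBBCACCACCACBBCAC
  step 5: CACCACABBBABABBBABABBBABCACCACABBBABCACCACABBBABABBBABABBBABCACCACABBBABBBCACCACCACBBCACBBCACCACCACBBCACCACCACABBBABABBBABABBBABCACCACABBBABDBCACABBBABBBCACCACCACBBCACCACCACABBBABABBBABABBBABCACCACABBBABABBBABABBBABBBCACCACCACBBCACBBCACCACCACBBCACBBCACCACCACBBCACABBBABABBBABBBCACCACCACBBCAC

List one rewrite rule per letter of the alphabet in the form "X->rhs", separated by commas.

  step 2 ⇒ step 3: CACCACBBCACDBCACABBBAB ⇒ AB·BB·AB·AB·BB·AB·CAC·CAC·AB·BB·AB·DB·CAC·AB·BB·AB·BB·CAC·CAC·CAC·BB·CAC
    A ↦ BB
    B ↦ CAC
    C ↦ AB
    D ↦ DB

A->BB, B->CAC, C->AB, D->DB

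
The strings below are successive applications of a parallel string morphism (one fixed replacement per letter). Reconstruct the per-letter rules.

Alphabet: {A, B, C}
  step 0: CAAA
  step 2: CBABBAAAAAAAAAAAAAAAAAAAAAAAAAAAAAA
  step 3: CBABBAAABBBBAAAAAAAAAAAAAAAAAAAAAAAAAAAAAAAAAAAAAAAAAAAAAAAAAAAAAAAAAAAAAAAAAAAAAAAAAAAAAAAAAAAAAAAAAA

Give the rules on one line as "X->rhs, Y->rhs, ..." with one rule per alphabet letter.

  step 2 ⇒ step 3: CBABBAAAAAAAAAAAAAAAAAAAAAAAAAAAAAA ⇒ CBA·BB·AAA·BB·BB·AAA·AAA·AAA·AAA·AAA·AAA·AAA·AAA·AAA·AAA·AAA·AAA·AAA·AAA·AAA·AAA·AAA·AAA·AAA·AAA·AAA·AAA·AAA·AAA·AAA·AAA·AAA·AAA·AAA·AAA
    A ↦ AAA
    B ↦ BB
    C ↦ CBA

A->AAA, B->BB, C->CBA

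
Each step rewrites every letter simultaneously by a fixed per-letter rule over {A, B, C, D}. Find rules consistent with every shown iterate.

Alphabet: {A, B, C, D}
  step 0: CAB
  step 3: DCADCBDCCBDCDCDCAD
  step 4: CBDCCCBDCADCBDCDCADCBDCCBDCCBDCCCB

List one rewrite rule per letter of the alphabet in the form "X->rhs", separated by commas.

A->C, B->AD, C->DC, D->CB

  step 3 ⇒ step 4: DCADCBDCCBDCDCDCAD ⇒ CB·DC·C·CB·DC·AD·CB·DC·DC·AD·CB·DC·CB·DC·CB·DC·C·CB
    A ↦ C
    B ↦ AD
    C ↦ DC
    D ↦ CB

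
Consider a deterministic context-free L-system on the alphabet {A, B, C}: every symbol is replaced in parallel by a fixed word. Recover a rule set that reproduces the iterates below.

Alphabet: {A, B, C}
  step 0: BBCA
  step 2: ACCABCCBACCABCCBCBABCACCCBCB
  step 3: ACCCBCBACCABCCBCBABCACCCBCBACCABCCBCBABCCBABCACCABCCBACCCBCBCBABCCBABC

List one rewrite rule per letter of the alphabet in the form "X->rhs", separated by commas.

A->ACC, B->ABC, C->CB

  step 2 ⇒ step 3: ACCABCCBACCABCCBCBABCACCCBCB ⇒ ACC·CB·CB·ACC·ABC·CB·CB·ABC·ACC·CB·CB·ACC·ABC·CB·CB·ABC·CB·ABC·ACC·ABC·CB·ACC·CB·CB·CB·ABC·CB·ABC
    A ↦ ACC
    B ↦ ABC
    C ↦ CB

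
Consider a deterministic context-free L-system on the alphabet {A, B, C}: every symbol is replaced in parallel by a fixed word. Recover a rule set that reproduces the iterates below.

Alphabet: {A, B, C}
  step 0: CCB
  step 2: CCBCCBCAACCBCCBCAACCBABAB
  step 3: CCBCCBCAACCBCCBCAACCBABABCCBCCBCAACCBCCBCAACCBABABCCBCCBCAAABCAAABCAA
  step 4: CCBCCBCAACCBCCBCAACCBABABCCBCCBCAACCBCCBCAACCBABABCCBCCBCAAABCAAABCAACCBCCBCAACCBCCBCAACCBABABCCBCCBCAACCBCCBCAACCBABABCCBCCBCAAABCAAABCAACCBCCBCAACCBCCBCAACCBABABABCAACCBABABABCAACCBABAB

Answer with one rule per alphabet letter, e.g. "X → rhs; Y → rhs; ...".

A->AB, B->CAA, C->CCB

  step 3 ⇒ step 4: CCBCCBCAACCBCCBCAACCBABABCCBCCBCAACCBCCBCAACCBABABCCBCCBCAAABCAAABCAA ⇒ CCB·CCB·CAA·CCB·CCB·CAA·CCB·AB·AB·CCB·CCB·CAA·CCB·CCB·CAA·CCB·AB·AB·CCB·CCB·CAA·AB·CAA·AB·CAA·CCB·CCB·CAA·CCB·CCB·CAA·CCB·AB·AB·CCB·CCB·CAA·CCB·CCB·CAA·CCB·AB·AB·CCB·CCB·CAA·AB·CAA·AB·CAA·CCB·CCB·CAA·CCB·CCB·CAA·CCB·AB·AB·AB·CAA·CCB·AB·AB·AB·CAA·CCB·AB·AB
    A ↦ AB
    B ↦ CAA
    C ↦ CCB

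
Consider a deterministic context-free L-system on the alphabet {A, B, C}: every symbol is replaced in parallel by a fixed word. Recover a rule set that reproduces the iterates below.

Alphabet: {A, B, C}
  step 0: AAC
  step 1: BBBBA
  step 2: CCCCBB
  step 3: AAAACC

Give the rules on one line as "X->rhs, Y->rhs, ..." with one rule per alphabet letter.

  step 2 ⇒ step 3: CCCCBB ⇒ A·A·A·A·C·C
    B ↦ C
    C ↦ A
  step 0 ⇒ step 1: AAC ⇒ BB·BB·A
    A ↦ BB

A->BB, B->C, C->A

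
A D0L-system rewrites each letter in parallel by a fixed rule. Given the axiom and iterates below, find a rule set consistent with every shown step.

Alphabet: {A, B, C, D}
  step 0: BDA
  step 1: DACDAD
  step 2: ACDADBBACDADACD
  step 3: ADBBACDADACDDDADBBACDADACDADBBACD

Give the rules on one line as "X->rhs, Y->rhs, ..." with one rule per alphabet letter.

  step 2 ⇒ step 3: ACDADBBACDADACD ⇒ AD·BB·ACD·AD·ACD·D·D·AD·BB·ACD·AD·ACD·AD·BB·ACD
    A ↦ AD
    B ↦ D
    C ↦ BB
    D ↦ ACD

A->AD, B->D, C->BB, D->ACD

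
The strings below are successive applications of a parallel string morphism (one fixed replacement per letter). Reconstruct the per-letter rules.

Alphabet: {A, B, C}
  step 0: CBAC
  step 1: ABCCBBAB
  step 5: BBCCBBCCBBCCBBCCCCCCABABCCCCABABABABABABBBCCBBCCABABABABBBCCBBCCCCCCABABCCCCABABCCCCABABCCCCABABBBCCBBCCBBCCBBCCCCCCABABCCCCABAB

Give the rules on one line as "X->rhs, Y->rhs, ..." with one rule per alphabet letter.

  step 0 ⇒ step 1: CBAC ⇒ AB·CC·BB·AB
    A ↦ BB
    B ↦ CC
    C ↦ AB

A->BB, B->CC, C->AB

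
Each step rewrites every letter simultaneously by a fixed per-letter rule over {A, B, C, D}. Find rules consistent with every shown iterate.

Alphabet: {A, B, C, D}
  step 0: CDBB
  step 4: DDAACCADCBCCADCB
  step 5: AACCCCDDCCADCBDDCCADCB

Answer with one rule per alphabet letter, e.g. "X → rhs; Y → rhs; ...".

  step 4 ⇒ step 5: DDAACCADCBCCADCB ⇒ A·A·CC·CC·D·D·CC·A·D·CB·D·D·CC·A·D·CB
    A ↦ CC
    B ↦ CB
    C ↦ D
    D ↦ A

A->CC, B->CB, C->D, D->A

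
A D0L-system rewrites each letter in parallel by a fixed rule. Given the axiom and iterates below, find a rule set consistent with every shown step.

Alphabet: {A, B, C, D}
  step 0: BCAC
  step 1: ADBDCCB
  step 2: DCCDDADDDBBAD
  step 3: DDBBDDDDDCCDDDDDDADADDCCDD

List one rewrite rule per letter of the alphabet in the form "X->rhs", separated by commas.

  step 2 ⇒ step 3: DCCDDADDDBBAD ⇒ DD·B·B·DD·DD·DCC·DD·DD·DD·AD·AD·DCC·DD
    A ↦ DCC
    B ↦ AD
    C ↦ B
    D ↦ DD

A->DCC, B->AD, C->B, D->DD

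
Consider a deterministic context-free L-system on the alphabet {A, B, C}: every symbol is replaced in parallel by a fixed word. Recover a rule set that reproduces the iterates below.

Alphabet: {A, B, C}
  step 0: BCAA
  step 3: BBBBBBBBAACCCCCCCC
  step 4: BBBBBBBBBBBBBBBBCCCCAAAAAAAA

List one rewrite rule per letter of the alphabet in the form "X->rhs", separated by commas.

  step 3 ⇒ step 4: BBBBBBBBAACCCCCCCC ⇒ BB·BB·BB·BB·BB·BB·BB·BB·CC·CC·A·A·A·A·A·A·A·A
    A ↦ CC
    B ↦ BB
    C ↦ A

A->CC, B->BB, C->A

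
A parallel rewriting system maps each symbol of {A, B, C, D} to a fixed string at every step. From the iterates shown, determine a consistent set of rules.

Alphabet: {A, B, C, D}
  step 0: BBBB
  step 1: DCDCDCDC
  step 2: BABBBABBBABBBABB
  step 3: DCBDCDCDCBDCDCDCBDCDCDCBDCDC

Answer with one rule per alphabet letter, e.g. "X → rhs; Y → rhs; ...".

  step 2 ⇒ step 3: BABBBABBBABBBABB ⇒ DC·B·DC·DC·DC·B·DC·DC·DC·B·DC·DC·DC·B·DC·DC
    A ↦ B
    B ↦ DC
  step 1 ⇒ step 2: DCDCDCDC ⇒ BAB·B·BAB·B·BAB·B·BAB·B
    C ↦ B
  step 1 ⇒ step 2: DCDCDCDC ⇒ BAB·B·BAB·B·BAB·B·BAB·B
    D ↦ BAB

A->B, B->DC, C->B, D->BAB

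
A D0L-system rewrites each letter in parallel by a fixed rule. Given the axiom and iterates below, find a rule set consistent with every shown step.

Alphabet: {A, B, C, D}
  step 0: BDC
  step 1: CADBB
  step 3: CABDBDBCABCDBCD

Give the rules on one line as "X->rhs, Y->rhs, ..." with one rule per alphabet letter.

  step 0 ⇒ step 1: BDC ⇒ CA·DB·B
    B ↦ CA
    C ↦ B
    D ↦ DB
    A ↦ CD  (constrained at step 1)

A->CD, B->CA, C->B, D->DB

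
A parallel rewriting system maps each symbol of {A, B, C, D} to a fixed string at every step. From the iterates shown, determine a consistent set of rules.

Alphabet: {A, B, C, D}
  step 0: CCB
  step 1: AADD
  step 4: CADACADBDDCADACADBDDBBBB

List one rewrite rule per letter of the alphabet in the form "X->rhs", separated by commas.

A->CAD, B->DD, C->A, D->B

  step 0 ⇒ step 1: CCB ⇒ A·A·DD
    B ↦ DD
    C ↦ A
    A ↦ CAD  (constrained at step 1)
    D ↦ B  (constrained at step 1)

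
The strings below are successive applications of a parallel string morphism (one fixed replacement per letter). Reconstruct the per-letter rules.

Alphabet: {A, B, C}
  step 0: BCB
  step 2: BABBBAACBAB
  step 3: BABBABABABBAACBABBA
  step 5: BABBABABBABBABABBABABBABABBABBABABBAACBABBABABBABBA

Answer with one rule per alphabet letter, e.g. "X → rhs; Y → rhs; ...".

  step 2 ⇒ step 3: BABBBAACBAB ⇒ BA·B·BA·BA·BA·B·B·AAC·BA·B·BA
    A ↦ B
    B ↦ BA
    C ↦ AAC

A->B, B->BA, C->AAC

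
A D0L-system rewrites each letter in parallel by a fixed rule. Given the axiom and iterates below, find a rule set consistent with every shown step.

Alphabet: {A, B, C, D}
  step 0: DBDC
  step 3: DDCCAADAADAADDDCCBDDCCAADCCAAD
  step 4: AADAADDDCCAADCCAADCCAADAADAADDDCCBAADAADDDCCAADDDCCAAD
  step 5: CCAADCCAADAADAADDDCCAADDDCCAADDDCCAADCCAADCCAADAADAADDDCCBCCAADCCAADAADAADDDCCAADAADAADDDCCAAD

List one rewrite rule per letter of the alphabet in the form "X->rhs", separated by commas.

  step 4 ⇒ step 5: AADAADDDCCAADCCAADCCAADAADAADDDCCBAADAADDDCCAADDDCCAAD ⇒ C·C·AAD·C·C·AAD·AAD·AAD·D·D·C·C·AAD·D·D·C·C·AAD·D·D·C·C·AAD·C·C·AAD·C·C·AAD·AAD·AAD·D·D·CCB·C·C·AAD·C·C·AAD·AAD·AAD·D·D·C·C·AAD·AAD·AAD·D·D·C·C·AAD
    A ↦ C
    B ↦ CCB
    C ↦ D
    D ↦ AAD

A->C, B->CCB, C->D, D->AAD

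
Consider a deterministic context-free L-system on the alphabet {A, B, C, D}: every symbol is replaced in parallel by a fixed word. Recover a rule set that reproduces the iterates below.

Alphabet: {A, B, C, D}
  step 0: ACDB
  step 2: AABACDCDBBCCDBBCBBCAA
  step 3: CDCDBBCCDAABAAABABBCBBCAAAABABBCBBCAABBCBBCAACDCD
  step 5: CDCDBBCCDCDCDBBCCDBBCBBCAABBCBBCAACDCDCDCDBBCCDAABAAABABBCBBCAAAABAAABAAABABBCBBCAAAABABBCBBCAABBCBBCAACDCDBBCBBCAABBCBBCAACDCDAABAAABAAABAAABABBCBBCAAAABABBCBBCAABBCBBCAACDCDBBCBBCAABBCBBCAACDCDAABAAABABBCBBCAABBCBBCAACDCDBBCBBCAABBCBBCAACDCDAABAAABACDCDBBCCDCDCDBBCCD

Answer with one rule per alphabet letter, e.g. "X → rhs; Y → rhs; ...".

  step 2 ⇒ step 3: AABACDCDBBCCDBBCBBCAA ⇒ CD·CD·BBC·CD·AA·BA·AA·BA·BBC·BBC·AA·AA·BA·BBC·BBC·AA·BBC·BBC·AA·CD·CD
    A ↦ CD
    B ↦ BBC
    C ↦ AA
    D ↦ BA

A->CD, B->BBC, C->AA, D->BA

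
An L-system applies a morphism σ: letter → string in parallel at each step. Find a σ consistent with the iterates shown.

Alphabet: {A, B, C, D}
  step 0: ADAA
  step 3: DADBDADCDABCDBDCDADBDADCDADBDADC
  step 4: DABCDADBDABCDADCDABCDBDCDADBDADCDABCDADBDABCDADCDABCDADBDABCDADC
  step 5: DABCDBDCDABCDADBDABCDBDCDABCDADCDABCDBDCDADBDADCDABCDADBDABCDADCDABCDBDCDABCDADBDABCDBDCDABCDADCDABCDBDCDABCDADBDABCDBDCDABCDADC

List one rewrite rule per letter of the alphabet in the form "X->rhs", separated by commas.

A->BC, B->DB, C->DC, D->DA

  step 4 ⇒ step 5: DABCDADBDABCDADCDABCDBDCDADBDADCDABCDADBDABCDADCDABCDADBDABCDADC ⇒ DA·BC·DB·DC·DA·BC·DA·DB·DA·BC·DB·DC·DA·BC·DA·DC·DA·BC·DB·DC·DA·DB·DA·DC·DA·BC·DA·DB·DA·BC·DA·DC·DA·BC·DB·DC·DA·BC·DA·DB·DA·BC·DB·DC·DA·BC·DA·DC·DA·BC·DB·DC·DA·BC·DA·DB·DA·BC·DB·DC·DA·BC·DA·DC
    A ↦ BC
    B ↦ DB
    C ↦ DC
    D ↦ DA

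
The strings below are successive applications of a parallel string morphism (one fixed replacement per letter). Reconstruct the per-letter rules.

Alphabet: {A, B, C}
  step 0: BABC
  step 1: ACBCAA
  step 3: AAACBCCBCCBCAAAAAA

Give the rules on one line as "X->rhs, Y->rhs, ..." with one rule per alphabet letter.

A->CBC, B->A, C->A

  step 0 ⇒ step 1: BABC ⇒ A·CBC·A·A
    A ↦ CBC
    B ↦ A
    C ↦ A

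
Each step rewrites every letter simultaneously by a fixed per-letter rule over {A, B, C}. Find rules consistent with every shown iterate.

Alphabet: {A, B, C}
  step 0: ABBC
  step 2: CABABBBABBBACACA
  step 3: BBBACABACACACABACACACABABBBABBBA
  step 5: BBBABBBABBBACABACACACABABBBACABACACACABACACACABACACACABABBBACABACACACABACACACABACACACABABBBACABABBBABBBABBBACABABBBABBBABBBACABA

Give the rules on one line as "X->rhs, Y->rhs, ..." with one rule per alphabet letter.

A->BA, B->CA, C->BB

  step 2 ⇒ step 3: CABABBBABBBACACA ⇒ BB·BA·CA·BA·CA·CA·CA·BA·CA·CA·CA·BA·BB·BA·BB·BA
    A ↦ BA
    B ↦ CA
    C ↦ BB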